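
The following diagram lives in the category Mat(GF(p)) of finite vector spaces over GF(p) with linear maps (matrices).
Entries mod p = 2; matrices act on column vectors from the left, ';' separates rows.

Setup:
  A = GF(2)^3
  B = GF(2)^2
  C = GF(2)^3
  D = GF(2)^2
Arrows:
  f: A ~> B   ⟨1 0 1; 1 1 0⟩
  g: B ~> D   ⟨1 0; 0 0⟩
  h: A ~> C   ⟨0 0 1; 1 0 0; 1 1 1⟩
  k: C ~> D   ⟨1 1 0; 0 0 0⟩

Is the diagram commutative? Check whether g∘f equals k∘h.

Answer: COMMUTES

Derivation:
1) trace f;g:
  e0=[1,0,0] f~>[1,1] g~>[1,0]
  e1=[0,1,0] f~>[0,1] g~>[0,0]
  e2=[0,0,1] f~>[1,0] g~>[1,0]
  result₁ = ⟨1 0 1; 0 0 0⟩
2) trace h;k:
  e0=[1,0,0] h~>[0,1,1] k~>[1,0]
  e1=[0,1,0] h~>[0,0,1] k~>[0,0]
  e2=[0,0,1] h~>[1,0,1] k~>[1,0]
  result₂ = ⟨1 0 1; 0 0 0⟩
Equal? same morphism ✓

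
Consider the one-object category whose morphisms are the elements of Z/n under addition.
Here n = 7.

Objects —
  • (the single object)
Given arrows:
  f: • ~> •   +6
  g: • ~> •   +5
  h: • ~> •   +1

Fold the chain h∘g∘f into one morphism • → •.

Answer: +5

Derivation:
  0 +6≡6 +5≡4 +1≡5  (mod 7)
result: +5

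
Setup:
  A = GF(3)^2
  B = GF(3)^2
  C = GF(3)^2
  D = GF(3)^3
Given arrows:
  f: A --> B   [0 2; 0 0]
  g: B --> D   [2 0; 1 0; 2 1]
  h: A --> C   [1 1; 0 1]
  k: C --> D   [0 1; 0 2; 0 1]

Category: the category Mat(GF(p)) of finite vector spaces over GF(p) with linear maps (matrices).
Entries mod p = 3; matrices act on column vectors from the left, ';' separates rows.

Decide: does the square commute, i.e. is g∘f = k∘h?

Along f;g (path 1):
  e0=(1,0) f-->(0,0) g-->(0,0,0)
  e1=(0,1) f-->(2,0) g-->(1,2,1)
  composite₁ = [0 1; 0 2; 0 1]
Along h;k (path 2):
  e0=(1,0) h-->(1,0) k-->(0,0,0)
  e1=(0,1) h-->(1,1) k-->(1,2,1)
  composite₂ = [0 1; 0 2; 0 1]
Equal? same morphism ✓

Answer: COMMUTES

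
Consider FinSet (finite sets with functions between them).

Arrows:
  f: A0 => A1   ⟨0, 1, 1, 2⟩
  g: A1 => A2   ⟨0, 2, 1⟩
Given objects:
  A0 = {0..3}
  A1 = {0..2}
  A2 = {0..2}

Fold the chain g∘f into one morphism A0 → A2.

  0 f=>0 g=>0
  1 f=>1 g=>2
  2 f=>1 g=>2
  3 f=>2 g=>1
composite: ⟨0, 2, 2, 1⟩

Answer: ⟨0, 2, 2, 1⟩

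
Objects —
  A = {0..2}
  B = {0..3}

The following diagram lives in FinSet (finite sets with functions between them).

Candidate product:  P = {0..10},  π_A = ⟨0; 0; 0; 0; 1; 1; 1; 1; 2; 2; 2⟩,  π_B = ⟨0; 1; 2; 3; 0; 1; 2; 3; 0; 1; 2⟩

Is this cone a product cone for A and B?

|A|·|B| = 3·4 = 12;  |P| = 11
  → cardinalities differ; no bijection possible.

Answer: NOT A VALID PRODUCT — |P|=11 ≠ |A|·|B|=12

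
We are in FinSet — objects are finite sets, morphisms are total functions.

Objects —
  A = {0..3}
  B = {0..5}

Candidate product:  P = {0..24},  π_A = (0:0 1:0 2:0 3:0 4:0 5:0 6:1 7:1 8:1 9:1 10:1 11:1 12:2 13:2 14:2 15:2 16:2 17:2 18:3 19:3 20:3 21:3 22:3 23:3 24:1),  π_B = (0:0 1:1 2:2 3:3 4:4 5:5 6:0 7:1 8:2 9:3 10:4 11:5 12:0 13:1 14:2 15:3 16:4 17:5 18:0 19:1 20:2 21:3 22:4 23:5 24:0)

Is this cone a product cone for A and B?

|A|·|B| = 4·6 = 24;  |P| = 25
  → cardinalities differ; no bijection possible.

Answer: NOT A VALID PRODUCT — |P|=25 ≠ |A|·|B|=24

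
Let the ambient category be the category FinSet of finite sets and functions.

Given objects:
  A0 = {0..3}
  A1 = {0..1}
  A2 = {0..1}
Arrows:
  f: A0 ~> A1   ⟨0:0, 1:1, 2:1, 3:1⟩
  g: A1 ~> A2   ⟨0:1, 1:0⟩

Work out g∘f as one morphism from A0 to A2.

  0 f~>0 g~>1
  1 f~>1 g~>0
  2 f~>1 g~>0
  3 f~>1 g~>0
composite: ⟨0:1, 1:0, 2:0, 3:0⟩

Answer: ⟨0:1, 1:0, 2:0, 3:0⟩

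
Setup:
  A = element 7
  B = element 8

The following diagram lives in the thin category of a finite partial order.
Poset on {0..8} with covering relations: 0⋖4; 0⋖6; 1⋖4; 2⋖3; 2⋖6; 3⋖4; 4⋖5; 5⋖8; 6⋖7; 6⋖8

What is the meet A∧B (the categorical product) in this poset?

Lower bounds of A=7 and B=8: {0,2,6}
  0 ⊑ 6
  2 ⊑ 6
  6 ⊑ 6
glb = 6

Answer: A∧B = 6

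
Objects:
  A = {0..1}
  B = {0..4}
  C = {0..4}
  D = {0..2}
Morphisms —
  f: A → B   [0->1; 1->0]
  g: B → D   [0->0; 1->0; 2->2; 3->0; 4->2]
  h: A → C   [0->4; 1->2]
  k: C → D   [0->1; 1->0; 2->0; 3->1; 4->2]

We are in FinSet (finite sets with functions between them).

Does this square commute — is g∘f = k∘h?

Answer: DOES NOT COMMUTE

Work:
Along f;g (path 1):
  0 f→1 g→0
  1 f→0 g→0
  ⟦path⟧₁ = [0->0; 1->0]
Along h;k (path 2):
  0 h→4 k→2
  1 h→2 k→0
  ⟦path⟧₂ = [0->2; 1->0]
Equal? NO — does not commute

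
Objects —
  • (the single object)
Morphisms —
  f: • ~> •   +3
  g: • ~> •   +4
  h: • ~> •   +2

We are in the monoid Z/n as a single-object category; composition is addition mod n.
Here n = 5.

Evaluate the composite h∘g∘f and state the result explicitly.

  0 +3≡3 +4≡2 +2≡4  (mod 5)
⟦path⟧: +4

Answer: +4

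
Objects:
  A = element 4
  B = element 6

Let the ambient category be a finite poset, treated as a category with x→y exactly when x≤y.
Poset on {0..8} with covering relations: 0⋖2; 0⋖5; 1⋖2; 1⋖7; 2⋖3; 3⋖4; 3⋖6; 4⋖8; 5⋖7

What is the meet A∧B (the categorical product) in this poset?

Answer: A∧B = 3

Derivation:
Lower bounds of A=4 and B=6: {0,1,2,3}
  0 ≤ 3
  1 ≤ 3
  2 ≤ 3
  3 ≤ 3
glb = 3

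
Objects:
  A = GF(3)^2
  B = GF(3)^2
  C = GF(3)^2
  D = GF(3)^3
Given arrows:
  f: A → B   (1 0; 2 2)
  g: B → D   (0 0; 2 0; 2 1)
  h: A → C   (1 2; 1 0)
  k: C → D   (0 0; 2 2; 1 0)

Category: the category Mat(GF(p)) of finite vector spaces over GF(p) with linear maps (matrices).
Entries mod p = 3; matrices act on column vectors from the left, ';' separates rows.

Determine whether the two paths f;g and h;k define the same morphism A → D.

Path 1 = f;g:
  e0=[1,0] f→[1,2] g→[0,2,1]
  e1=[0,1] f→[0,2] g→[0,0,2]
  composite₁ = (0 0; 2 0; 1 2)
Path 2 = h;k:
  e0=[1,0] h→[1,1] k→[0,1,1]
  e1=[0,1] h→[2,0] k→[0,1,2]
  composite₂ = (0 0; 1 1; 1 2)
Equal? differ; not commutative

Answer: DOES NOT COMMUTE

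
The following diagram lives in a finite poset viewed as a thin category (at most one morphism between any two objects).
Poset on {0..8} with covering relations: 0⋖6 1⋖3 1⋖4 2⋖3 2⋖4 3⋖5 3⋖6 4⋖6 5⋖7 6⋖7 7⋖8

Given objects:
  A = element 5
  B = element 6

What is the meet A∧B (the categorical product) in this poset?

Lower bounds of A=5 and B=6: {1,2,3}
  1 <= 3
  2 <= 3
  3 <= 3
glb = 3

Answer: A∧B = 3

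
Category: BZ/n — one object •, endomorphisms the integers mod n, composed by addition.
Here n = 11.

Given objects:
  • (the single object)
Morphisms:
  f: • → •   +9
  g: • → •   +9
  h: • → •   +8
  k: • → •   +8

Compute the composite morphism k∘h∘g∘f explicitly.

  0 +9≡9 +9≡7 +8≡4 +8≡1  (mod 11)
result: +1

Answer: +1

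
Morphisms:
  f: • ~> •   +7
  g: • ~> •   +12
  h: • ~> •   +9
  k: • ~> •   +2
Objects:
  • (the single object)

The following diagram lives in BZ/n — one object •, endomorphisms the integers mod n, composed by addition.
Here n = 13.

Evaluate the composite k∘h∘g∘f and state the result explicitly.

Answer: +4

Derivation:
  0 +7≡7 +12≡6 +9≡2 +2≡4  (mod 13)
composite: +4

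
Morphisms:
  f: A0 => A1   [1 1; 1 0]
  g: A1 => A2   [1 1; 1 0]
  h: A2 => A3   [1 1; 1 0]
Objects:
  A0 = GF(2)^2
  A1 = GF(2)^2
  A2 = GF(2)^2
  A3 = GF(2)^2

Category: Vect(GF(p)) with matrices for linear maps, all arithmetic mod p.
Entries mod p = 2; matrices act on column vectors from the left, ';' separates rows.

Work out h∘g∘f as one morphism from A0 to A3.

  e0=(1,0) f=>(1,1) g=>(0,1) h=>(1,0)
  e1=(0,1) f=>(1,0) g=>(1,1) h=>(0,1)
composite: [1 0; 0 1]

Answer: [1 0; 0 1]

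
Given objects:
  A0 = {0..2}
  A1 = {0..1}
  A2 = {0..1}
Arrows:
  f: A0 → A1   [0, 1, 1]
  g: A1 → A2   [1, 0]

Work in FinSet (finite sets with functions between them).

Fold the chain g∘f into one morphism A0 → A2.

Answer: [1, 0, 0]

Trace:
  0 f→0 g→1
  1 f→1 g→0
  2 f→1 g→0
composite: [1, 0, 0]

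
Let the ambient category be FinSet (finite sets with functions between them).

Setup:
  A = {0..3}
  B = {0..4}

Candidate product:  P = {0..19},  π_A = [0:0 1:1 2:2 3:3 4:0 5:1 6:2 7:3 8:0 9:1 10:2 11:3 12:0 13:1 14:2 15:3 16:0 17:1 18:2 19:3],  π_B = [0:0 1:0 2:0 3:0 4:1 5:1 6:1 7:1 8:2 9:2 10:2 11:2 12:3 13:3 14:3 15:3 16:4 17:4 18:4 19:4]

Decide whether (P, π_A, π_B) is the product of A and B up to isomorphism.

|A|·|B| = 4·5 = 20;  |P| = 20
Check the pairing map k ↦ (π_A(k), π_B(k)):
  0 : (0,0)
  1 : (1,0)
  2 : (2,0)
  3 : (3,0)
  4 : (0,1)
  5 : (1,1)
  6 : (2,1)
  7 : (3,1)
  8 : (0,2)
  9 : (1,2)
  10 : (2,2)
  11 : (3,2)
  12 : (0,3)
  13 : (1,3)
  14 : (2,3)
  15 : (3,3)
  16 : (0,4)
  17 : (1,4)
  18 : (2,4)
  19 : (3,4)
distinct pairs in image: 20 / 20 needed
  → bijection onto A×B; projections well-typed.

Answer: VALID PRODUCT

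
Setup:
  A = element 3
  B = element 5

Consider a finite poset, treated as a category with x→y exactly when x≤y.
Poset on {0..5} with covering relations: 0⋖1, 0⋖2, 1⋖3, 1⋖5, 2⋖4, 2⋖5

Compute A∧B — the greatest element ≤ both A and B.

Answer: A∧B = 1

Trace:
Common predecessors of 3,5: {0,1}
  0 ≤ 1
  1 ≤ 1
glb = 1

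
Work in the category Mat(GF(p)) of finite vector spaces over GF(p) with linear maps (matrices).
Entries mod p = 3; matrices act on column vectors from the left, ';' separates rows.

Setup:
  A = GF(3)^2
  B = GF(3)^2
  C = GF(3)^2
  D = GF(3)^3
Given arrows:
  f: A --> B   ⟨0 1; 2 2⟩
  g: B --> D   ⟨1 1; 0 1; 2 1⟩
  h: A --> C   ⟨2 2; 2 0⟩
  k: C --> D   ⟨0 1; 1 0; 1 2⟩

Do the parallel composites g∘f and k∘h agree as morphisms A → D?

Answer: DOES NOT COMMUTE

Work:
1) trace f;g:
  e0=[1,0] f-->[0,2] g-->[2,2,2]
  e1=[0,1] f-->[1,2] g-->[0,2,1]
  result₁ = ⟨2 0; 2 2; 2 1⟩
2) trace h;k:
  e0=[1,0] h-->[2,2] k-->[2,2,0]
  e1=[0,1] h-->[2,0] k-->[0,2,2]
  result₂ = ⟨2 0; 2 2; 0 2⟩
Equal? differ; not commutative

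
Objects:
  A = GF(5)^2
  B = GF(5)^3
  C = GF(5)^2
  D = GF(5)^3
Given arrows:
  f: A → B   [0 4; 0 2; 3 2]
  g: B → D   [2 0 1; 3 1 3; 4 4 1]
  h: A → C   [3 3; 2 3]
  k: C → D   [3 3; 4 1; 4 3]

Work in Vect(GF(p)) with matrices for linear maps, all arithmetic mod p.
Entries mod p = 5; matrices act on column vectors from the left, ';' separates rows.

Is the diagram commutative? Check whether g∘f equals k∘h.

1) trace f;g:
  e0=⟨1,0⟩ f→⟨0,0,3⟩ g→⟨3,4,3⟩
  e1=⟨0,1⟩ f→⟨4,2,2⟩ g→⟨0,0,1⟩
  composite₁ = [3 0; 4 0; 3 1]
2) trace h;k:
  e0=⟨1,0⟩ h→⟨3,2⟩ k→⟨0,4,3⟩
  e1=⟨0,1⟩ h→⟨3,3⟩ k→⟨3,0,1⟩
  composite₂ = [0 3; 4 0; 3 1]
Equal? NO — does not commute

Answer: DOES NOT COMMUTE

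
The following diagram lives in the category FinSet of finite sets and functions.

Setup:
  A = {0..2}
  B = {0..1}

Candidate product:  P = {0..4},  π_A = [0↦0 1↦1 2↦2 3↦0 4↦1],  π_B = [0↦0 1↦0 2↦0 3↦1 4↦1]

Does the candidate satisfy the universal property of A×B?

|A|·|B| = 3·2 = 6;  |P| = 5
  → cardinalities differ; no bijection possible.

Answer: NOT A VALID PRODUCT — |P|=5 ≠ |A|·|B|=6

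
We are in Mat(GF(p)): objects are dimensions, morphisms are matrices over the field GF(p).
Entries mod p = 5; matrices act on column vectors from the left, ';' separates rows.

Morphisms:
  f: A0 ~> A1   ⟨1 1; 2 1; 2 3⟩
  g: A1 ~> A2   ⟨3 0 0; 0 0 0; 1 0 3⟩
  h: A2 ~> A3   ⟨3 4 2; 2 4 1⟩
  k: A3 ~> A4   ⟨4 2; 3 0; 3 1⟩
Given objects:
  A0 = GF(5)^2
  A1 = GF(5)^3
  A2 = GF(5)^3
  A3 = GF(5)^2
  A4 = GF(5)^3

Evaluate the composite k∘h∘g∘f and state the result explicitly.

  e0=⟨1,0⟩ f~>⟨1,2,2⟩ g~>⟨3,0,2⟩ h~>⟨3,3⟩ k~>⟨3,4,2⟩
  e1=⟨0,1⟩ f~>⟨1,1,3⟩ g~>⟨3,0,0⟩ h~>⟨4,1⟩ k~>⟨3,2,3⟩
result: ⟨3 3; 4 2; 2 3⟩

Answer: ⟨3 3; 4 2; 2 3⟩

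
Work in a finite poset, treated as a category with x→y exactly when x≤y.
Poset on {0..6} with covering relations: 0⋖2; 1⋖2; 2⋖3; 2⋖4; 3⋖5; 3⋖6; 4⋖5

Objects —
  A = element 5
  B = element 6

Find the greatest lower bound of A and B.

Answer: A∧B = 3

Work:
{x : x<=A ∧ x<=B} = {0,1,2,3}  (A=5, B=6)
  0 <= 3
  1 <= 3
  2 <= 3
  3 <= 3
glb = 3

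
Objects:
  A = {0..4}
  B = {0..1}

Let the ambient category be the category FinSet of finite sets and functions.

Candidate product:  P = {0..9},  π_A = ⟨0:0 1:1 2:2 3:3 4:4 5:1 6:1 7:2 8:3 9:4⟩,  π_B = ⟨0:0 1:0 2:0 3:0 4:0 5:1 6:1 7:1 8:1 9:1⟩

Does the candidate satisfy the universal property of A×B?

Answer: NOT A VALID PRODUCT — duplicate pair at indices 6,5

Derivation:
|A|·|B| = 5·2 = 10;  |P| = 10
Check the pairing map k ↦ (π_A(k), π_B(k)):
  0 : (0,0)
  1 : (1,0)
  2 : (2,0)
  3 : (3,0)
  4 : (4,0)
  5 : (1,1)
  6 : (1,1)  ✗ repeats pair of k=5
  7 : (2,1)
  8 : (3,1)
  9 : (4,1)
distinct pairs in image: 9 / 10 needed
  → (1,1) hit at k=5 and k=6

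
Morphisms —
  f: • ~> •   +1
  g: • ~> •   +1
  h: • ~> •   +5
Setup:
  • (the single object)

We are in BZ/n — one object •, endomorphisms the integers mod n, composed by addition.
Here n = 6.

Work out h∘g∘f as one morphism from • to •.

Answer: +1

Trace:
  0 +1≡1 +1≡2 +5≡1  (mod 6)
result: +1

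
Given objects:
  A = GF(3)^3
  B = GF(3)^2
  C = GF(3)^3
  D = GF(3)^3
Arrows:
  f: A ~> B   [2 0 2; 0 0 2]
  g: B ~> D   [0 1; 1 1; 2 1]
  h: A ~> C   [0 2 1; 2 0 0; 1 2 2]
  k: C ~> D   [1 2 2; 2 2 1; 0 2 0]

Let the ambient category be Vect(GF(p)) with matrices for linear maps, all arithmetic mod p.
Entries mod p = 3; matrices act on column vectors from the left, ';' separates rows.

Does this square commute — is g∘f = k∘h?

Path 1 = f;g:
  e0=[1,0,0] f~>[2,0] g~>[0,2,1]
  e1=[0,1,0] f~>[0,0] g~>[0,0,0]
  e2=[0,0,1] f~>[2,2] g~>[2,1,0]
  ⟦path⟧₁ = [0 0 2; 2 0 1; 1 0 0]
Path 2 = h;k:
  e0=[1,0,0] h~>[0,2,1] k~>[0,2,1]
  e1=[0,1,0] h~>[2,0,2] k~>[0,0,0]
  e2=[0,0,1] h~>[1,0,2] k~>[2,1,0]
  ⟦path⟧₂ = [0 0 2; 2 0 1; 1 0 0]
Equal? same morphism ✓

Answer: COMMUTES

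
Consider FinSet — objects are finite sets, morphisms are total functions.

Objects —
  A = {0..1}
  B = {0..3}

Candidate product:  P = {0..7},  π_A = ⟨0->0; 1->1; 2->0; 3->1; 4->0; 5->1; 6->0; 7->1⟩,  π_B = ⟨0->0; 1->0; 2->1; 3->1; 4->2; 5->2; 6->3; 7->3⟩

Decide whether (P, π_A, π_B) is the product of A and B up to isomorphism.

Answer: VALID PRODUCT

Work:
|A|·|B| = 2·4 = 8;  |P| = 8
Check the pairing map k ↦ (π_A(k), π_B(k)):
  0 -> (0,0)
  1 -> (1,0)
  2 -> (0,1)
  3 -> (1,1)
  4 -> (0,2)
  5 -> (1,2)
  6 -> (0,3)
  7 -> (1,3)
distinct pairs in image: 8 / 8 needed
  → bijection onto A×B; projections well-typed.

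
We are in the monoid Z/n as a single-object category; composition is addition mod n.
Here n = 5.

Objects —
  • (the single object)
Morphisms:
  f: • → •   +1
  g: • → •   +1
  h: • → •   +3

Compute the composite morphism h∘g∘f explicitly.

  0 +1≡1 +1≡2 +3≡0  (mod 5)
composite: +0

Answer: +0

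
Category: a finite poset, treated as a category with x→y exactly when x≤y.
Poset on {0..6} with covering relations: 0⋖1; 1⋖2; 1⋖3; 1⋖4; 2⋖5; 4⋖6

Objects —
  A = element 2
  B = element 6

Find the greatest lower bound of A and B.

Answer: A∧B = 1

Derivation:
{x : x<=A ∧ x<=B} = {0,1}  (A=2, B=6)
  0 <= 1
  1 <= 1
glb = 1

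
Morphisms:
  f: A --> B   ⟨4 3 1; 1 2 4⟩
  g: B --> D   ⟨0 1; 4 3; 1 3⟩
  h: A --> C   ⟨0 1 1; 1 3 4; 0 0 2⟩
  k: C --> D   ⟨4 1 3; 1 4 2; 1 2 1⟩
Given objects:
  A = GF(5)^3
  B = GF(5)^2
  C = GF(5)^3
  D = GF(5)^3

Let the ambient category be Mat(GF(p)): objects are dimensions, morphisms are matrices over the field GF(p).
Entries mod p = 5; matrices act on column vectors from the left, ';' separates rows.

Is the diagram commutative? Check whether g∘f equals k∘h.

1) trace f;g:
  e0=⟨1,0,0⟩ f-->⟨4,1⟩ g-->⟨1,4,2⟩
  e1=⟨0,1,0⟩ f-->⟨3,2⟩ g-->⟨2,3,4⟩
  e2=⟨0,0,1⟩ f-->⟨1,4⟩ g-->⟨4,1,3⟩
  composite₁ = ⟨1 2 4; 4 3 1; 2 4 3⟩
2) trace h;k:
  e0=⟨1,0,0⟩ h-->⟨0,1,0⟩ k-->⟨1,4,2⟩
  e1=⟨0,1,0⟩ h-->⟨1,3,0⟩ k-->⟨2,3,2⟩
  e2=⟨0,0,1⟩ h-->⟨1,4,2⟩ k-->⟨4,1,1⟩
  composite₂ = ⟨1 2 4; 4 3 1; 2 2 1⟩
Equal? NO — does not commute

Answer: DOES NOT COMMUTE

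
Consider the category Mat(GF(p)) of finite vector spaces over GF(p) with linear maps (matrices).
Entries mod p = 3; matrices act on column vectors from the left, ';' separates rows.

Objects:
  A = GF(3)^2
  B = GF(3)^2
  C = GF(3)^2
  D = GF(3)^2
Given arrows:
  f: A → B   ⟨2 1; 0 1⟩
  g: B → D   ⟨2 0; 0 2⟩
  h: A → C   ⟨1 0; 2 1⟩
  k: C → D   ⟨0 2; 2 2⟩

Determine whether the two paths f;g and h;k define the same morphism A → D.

Answer: COMMUTES

Work:
1) trace f;g:
  e0=⟨1,0⟩ f→⟨2,0⟩ g→⟨1,0⟩
  e1=⟨0,1⟩ f→⟨1,1⟩ g→⟨2,2⟩
  result₁ = ⟨1 2; 0 2⟩
2) trace h;k:
  e0=⟨1,0⟩ h→⟨1,2⟩ k→⟨1,0⟩
  e1=⟨0,1⟩ h→⟨0,1⟩ k→⟨2,2⟩
  result₂ = ⟨1 2; 0 2⟩
Equal? YES — commutes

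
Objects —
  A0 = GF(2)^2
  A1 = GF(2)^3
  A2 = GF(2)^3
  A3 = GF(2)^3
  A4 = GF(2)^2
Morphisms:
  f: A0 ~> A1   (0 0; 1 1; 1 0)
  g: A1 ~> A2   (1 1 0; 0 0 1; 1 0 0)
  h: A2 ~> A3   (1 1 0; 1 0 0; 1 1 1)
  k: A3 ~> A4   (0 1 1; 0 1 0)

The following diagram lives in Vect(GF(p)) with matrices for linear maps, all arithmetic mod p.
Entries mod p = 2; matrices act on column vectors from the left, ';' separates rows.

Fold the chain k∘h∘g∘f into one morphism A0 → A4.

  e0=[1,0] f~>[0,1,1] g~>[1,1,0] h~>[0,1,0] k~>[1,1]
  e1=[0,1] f~>[0,1,0] g~>[1,0,0] h~>[1,1,1] k~>[0,1]
result: (1 0; 1 1)

Answer: (1 0; 1 1)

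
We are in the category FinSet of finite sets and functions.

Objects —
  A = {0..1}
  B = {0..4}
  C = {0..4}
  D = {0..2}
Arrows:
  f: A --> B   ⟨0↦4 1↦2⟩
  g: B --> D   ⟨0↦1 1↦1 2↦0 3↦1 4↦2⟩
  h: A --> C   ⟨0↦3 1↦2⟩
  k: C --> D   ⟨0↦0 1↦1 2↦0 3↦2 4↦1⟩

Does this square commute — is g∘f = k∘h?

Along f;g (path 1):
  0 f-->4 g-->2
  1 f-->2 g-->0
  ⟦path⟧₁ = ⟨0↦2 1↦0⟩
Along h;k (path 2):
  0 h-->3 k-->2
  1 h-->2 k-->0
  ⟦path⟧₂ = ⟨0↦2 1↦0⟩
Equal? same morphism ✓

Answer: COMMUTES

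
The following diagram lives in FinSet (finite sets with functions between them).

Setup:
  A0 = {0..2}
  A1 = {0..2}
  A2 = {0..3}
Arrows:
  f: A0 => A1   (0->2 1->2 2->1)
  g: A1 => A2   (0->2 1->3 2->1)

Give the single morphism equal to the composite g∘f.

  0 f=>2 g=>1
  1 f=>2 g=>1
  2 f=>1 g=>3
result: (0->1 1->1 2->3)

Answer: (0->1 1->1 2->3)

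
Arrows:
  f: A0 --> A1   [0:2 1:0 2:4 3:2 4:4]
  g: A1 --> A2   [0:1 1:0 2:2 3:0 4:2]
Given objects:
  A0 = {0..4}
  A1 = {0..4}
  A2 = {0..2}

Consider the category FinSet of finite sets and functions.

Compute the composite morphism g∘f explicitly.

  0 f-->2 g-->2
  1 f-->0 g-->1
  2 f-->4 g-->2
  3 f-->2 g-->2
  4 f-->4 g-->2
composite: [0:2 1:1 2:2 3:2 4:2]

Answer: [0:2 1:1 2:2 3:2 4:2]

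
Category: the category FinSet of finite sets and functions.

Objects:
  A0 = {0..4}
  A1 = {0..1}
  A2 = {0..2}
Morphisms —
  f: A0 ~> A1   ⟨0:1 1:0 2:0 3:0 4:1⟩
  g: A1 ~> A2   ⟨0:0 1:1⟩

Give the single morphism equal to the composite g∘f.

Answer: ⟨0:1 1:0 2:0 3:0 4:1⟩

Derivation:
  0 f~>1 g~>1
  1 f~>0 g~>0
  2 f~>0 g~>0
  3 f~>0 g~>0
  4 f~>1 g~>1
⟦path⟧: ⟨0:1 1:0 2:0 3:0 4:1⟩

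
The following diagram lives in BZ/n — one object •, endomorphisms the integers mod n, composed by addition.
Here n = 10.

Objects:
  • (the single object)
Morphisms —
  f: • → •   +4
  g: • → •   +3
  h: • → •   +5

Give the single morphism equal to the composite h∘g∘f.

  0 +4≡4 +3≡7 +5≡2  (mod 10)
⟦path⟧: +2

Answer: +2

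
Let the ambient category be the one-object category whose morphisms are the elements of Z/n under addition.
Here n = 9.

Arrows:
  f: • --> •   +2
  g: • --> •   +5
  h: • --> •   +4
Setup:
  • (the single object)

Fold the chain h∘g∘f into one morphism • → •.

  0 +2≡2 +5≡7 +4≡2  (mod 9)
⟦path⟧: +2

Answer: +2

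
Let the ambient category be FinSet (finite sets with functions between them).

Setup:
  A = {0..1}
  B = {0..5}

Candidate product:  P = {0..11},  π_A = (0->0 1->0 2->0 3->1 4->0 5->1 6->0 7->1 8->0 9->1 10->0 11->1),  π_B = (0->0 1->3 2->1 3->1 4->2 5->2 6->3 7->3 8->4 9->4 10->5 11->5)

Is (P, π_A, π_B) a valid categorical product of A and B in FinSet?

|A|·|B| = 2·6 = 12;  |P| = 12
Check the pairing map k ↦ (π_A(k), π_B(k)):
  0 -> (0,0)
  1 -> (0,3)
  2 -> (0,1)
  3 -> (1,1)
  4 -> (0,2)
  5 -> (1,2)
  6 -> (0,3)  ✗ repeats pair of k=1
  7 -> (1,3)
  8 -> (0,4)
  9 -> (1,4)
  10 -> (0,5)
  11 -> (1,5)
distinct pairs in image: 11 / 12 needed
  → (0,3) hit at k=1 and k=6

Answer: NOT A VALID PRODUCT — duplicate pair at indices 6,1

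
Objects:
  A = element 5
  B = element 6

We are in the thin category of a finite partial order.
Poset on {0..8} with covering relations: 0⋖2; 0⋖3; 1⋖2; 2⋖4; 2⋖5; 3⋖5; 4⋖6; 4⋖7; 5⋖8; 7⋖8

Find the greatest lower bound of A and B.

Answer: A∧B = 2

Work:
{x : x⊑A ∧ x⊑B} = {0,1,2}  (A=5, B=6)
  0 ⊑ 2
  1 ⊑ 2
  2 ⊑ 2
glb = 2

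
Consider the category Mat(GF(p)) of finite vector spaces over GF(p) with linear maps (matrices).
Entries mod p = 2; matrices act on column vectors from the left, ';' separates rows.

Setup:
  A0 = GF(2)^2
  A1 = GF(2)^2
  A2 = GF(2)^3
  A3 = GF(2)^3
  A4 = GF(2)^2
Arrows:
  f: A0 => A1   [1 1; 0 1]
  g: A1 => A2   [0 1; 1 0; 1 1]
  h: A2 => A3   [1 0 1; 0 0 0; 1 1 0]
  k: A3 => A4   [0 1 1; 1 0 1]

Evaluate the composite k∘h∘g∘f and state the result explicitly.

Answer: [1 0; 0 1]

Trace:
  e0=(1,0) f=>(1,0) g=>(0,1,1) h=>(1,0,1) k=>(1,0)
  e1=(0,1) f=>(1,1) g=>(1,1,0) h=>(1,0,0) k=>(0,1)
composite: [1 0; 0 1]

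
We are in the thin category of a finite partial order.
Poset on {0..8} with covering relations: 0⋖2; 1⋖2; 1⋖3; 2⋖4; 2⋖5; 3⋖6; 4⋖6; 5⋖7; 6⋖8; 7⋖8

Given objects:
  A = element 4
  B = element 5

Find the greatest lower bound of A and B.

Common predecessors of 4,5: {0,1,2}
  0 ≤ 2
  1 ≤ 2
  2 ≤ 2
glb = 2

Answer: A∧B = 2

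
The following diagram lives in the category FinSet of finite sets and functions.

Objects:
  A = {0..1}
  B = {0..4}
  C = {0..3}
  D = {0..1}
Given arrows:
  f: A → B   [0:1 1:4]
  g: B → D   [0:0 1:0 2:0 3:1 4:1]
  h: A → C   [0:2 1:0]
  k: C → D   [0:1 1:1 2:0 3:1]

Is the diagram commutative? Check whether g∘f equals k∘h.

Answer: COMMUTES

Trace:
Path 1 = f;g:
  0 f→1 g→0
  1 f→4 g→1
  composite₁ = [0:0 1:1]
Path 2 = h;k:
  0 h→2 k→0
  1 h→0 k→1
  composite₂ = [0:0 1:1]
Equal? equal; square commutes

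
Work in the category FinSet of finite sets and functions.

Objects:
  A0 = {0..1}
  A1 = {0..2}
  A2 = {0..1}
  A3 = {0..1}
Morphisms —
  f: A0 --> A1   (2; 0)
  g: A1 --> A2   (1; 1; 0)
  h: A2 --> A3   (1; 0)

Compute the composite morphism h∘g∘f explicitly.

  0 f-->2 g-->0 h-->1
  1 f-->0 g-->1 h-->0
composite: (1; 0)

Answer: (1; 0)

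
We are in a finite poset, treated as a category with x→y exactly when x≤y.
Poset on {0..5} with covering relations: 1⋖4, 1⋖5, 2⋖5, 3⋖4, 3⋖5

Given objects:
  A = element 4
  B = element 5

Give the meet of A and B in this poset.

Lower bounds of A=4 and B=5: {1,3}
  maximal lower bounds 1 and 3 are incomparable: neither 1⊑3 nor 3⊑1
→ no greatest lower bound exists

Answer: NO MEET EXISTS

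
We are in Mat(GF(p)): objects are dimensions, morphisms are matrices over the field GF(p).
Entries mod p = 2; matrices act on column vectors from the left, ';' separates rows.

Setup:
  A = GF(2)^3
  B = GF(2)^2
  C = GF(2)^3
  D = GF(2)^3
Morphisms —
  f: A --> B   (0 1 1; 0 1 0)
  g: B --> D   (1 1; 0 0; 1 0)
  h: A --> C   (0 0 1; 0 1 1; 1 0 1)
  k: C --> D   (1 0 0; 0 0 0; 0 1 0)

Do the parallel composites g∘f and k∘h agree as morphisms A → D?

1) trace f;g:
  e0=(1,0,0) f-->(0,0) g-->(0,0,0)
  e1=(0,1,0) f-->(1,1) g-->(0,0,1)
  e2=(0,0,1) f-->(1,0) g-->(1,0,1)
  result₁ = (0 0 1; 0 0 0; 0 1 1)
2) trace h;k:
  e0=(1,0,0) h-->(0,0,1) k-->(0,0,0)
  e1=(0,1,0) h-->(0,1,0) k-->(0,0,1)
  e2=(0,0,1) h-->(1,1,1) k-->(1,0,1)
  result₂ = (0 0 1; 0 0 0; 0 1 1)
Equal? YES — commutes

Answer: COMMUTES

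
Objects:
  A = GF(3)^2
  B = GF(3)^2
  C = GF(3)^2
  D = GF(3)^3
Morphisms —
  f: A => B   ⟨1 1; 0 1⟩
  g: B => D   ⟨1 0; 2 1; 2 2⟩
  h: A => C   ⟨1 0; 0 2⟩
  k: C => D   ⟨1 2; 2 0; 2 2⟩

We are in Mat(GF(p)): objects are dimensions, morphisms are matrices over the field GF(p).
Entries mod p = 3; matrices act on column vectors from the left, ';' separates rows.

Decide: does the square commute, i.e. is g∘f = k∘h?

Answer: COMMUTES

Work:
Along f;g (path 1):
  e0=⟨1,0⟩ f=>⟨1,0⟩ g=>⟨1,2,2⟩
  e1=⟨0,1⟩ f=>⟨1,1⟩ g=>⟨1,0,1⟩
  result₁ = ⟨1 1; 2 0; 2 1⟩
Along h;k (path 2):
  e0=⟨1,0⟩ h=>⟨1,0⟩ k=>⟨1,2,2⟩
  e1=⟨0,1⟩ h=>⟨0,2⟩ k=>⟨1,0,1⟩
  result₂ = ⟨1 1; 2 0; 2 1⟩
Equal? YES — commutes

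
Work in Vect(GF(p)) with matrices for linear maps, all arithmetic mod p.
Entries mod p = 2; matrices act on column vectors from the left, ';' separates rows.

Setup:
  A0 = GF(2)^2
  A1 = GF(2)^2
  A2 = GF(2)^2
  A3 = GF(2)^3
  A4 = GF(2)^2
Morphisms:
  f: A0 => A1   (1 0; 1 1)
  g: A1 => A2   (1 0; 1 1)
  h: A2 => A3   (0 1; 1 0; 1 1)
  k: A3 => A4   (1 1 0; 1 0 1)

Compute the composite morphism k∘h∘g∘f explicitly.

Answer: (1 1; 1 0)

Derivation:
  e0=[1,0] f=>[1,1] g=>[1,0] h=>[0,1,1] k=>[1,1]
  e1=[0,1] f=>[0,1] g=>[0,1] h=>[1,0,1] k=>[1,0]
composite: (1 1; 1 0)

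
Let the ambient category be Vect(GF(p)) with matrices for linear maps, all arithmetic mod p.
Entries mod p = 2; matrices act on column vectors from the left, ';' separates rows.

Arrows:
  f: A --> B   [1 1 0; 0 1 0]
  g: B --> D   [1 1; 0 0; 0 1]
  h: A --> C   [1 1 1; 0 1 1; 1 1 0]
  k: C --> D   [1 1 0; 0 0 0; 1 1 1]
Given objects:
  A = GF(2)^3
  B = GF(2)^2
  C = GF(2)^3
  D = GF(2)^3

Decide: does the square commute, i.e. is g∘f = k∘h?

Along f;g (path 1):
  e0=⟨1,0,0⟩ f-->⟨1,0⟩ g-->⟨1,0,0⟩
  e1=⟨0,1,0⟩ f-->⟨1,1⟩ g-->⟨0,0,1⟩
  e2=⟨0,0,1⟩ f-->⟨0,0⟩ g-->⟨0,0,0⟩
  result₁ = [1 0 0; 0 0 0; 0 1 0]
Along h;k (path 2):
  e0=⟨1,0,0⟩ h-->⟨1,0,1⟩ k-->⟨1,0,0⟩
  e1=⟨0,1,0⟩ h-->⟨1,1,1⟩ k-->⟨0,0,1⟩
  e2=⟨0,0,1⟩ h-->⟨1,1,0⟩ k-->⟨0,0,0⟩
  result₂ = [1 0 0; 0 0 0; 0 1 0]
Equal? equal; square commutes

Answer: COMMUTES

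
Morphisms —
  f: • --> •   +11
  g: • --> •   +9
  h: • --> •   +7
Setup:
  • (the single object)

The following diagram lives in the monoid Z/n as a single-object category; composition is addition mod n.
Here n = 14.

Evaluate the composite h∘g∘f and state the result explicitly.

  0 +11≡11 +9≡6 +7≡13  (mod 14)
⟦path⟧: +13

Answer: +13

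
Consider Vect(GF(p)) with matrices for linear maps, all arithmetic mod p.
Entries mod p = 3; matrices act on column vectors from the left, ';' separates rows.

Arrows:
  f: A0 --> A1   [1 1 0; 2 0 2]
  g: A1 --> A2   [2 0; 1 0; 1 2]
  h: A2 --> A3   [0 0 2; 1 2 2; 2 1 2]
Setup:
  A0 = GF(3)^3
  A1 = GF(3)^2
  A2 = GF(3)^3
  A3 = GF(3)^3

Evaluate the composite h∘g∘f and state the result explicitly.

Answer: [1 2 2; 2 0 2; 0 1 2]

Derivation:
  e0=⟨1,0,0⟩ f-->⟨1,2⟩ g-->⟨2,1,2⟩ h-->⟨1,2,0⟩
  e1=⟨0,1,0⟩ f-->⟨1,0⟩ g-->⟨2,1,1⟩ h-->⟨2,0,1⟩
  e2=⟨0,0,1⟩ f-->⟨0,2⟩ g-->⟨0,0,1⟩ h-->⟨2,2,2⟩
⟦path⟧: [1 2 2; 2 0 2; 0 1 2]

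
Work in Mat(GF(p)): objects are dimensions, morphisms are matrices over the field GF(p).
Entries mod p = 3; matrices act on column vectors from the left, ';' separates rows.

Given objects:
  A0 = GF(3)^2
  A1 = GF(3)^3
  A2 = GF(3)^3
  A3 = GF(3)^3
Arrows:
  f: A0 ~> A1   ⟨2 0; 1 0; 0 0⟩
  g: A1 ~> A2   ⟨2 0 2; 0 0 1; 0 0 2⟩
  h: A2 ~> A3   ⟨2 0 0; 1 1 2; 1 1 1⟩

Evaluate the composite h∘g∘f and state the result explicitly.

  e0=⟨1,0⟩ f~>⟨2,1,0⟩ g~>⟨1,0,0⟩ h~>⟨2,1,1⟩
  e1=⟨0,1⟩ f~>⟨0,0,0⟩ g~>⟨0,0,0⟩ h~>⟨0,0,0⟩
result: ⟨2 0; 1 0; 1 0⟩

Answer: ⟨2 0; 1 0; 1 0⟩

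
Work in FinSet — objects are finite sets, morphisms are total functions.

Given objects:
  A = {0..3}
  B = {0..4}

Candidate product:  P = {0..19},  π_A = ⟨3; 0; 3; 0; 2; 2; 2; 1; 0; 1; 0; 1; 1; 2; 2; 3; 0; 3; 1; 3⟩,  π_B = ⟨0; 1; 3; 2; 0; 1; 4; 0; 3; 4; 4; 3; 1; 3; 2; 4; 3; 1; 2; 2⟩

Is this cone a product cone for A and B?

|A|·|B| = 4·5 = 20;  |P| = 20
Check the pairing map k ↦ (π_A(k), π_B(k)):
  0 ↦ (3,0)
  1 ↦ (0,1)
  2 ↦ (3,3)
  3 ↦ (0,2)
  4 ↦ (2,0)
  5 ↦ (2,1)
  6 ↦ (2,4)
  7 ↦ (1,0)
  8 ↦ (0,3)
  9 ↦ (1,4)
  10 ↦ (0,4)
  11 ↦ (1,3)
  12 ↦ (1,1)
  13 ↦ (2,3)
  14 ↦ (2,2)
  15 ↦ (3,4)
  16 ↦ (0,3)  ✗ repeats pair of k=8
  17 ↦ (3,1)
  18 ↦ (1,2)
  19 ↦ (3,2)
distinct pairs in image: 19 / 20 needed
  → (0,3) hit at k=8 and k=16

Answer: NOT A VALID PRODUCT — duplicate pair at indices 8,16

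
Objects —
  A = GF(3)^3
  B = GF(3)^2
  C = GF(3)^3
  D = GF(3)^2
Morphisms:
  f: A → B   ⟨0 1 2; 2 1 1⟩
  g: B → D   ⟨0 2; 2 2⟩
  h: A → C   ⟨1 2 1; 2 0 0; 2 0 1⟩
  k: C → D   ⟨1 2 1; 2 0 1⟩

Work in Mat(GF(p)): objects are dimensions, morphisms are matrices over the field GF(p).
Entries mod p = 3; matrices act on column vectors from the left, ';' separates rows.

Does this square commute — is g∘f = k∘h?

1) trace f;g:
  e0=⟨1,0,0⟩ f→⟨0,2⟩ g→⟨1,1⟩
  e1=⟨0,1,0⟩ f→⟨1,1⟩ g→⟨2,1⟩
  e2=⟨0,0,1⟩ f→⟨2,1⟩ g→⟨2,0⟩
  result₁ = ⟨1 2 2; 1 1 0⟩
2) trace h;k:
  e0=⟨1,0,0⟩ h→⟨1,2,2⟩ k→⟨1,1⟩
  e1=⟨0,1,0⟩ h→⟨2,0,0⟩ k→⟨2,1⟩
  e2=⟨0,0,1⟩ h→⟨1,0,1⟩ k→⟨2,0⟩
  result₂ = ⟨1 2 2; 1 1 0⟩
Equal? equal; square commutes

Answer: COMMUTES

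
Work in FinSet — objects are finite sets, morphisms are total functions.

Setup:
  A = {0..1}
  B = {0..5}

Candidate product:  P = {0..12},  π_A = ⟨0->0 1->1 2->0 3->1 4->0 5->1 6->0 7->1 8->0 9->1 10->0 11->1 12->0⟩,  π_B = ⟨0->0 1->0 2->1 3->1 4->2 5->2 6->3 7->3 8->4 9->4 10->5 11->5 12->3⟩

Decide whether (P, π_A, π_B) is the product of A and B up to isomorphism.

|A|·|B| = 2·6 = 12;  |P| = 13
  → cardinalities differ; no bijection possible.

Answer: NOT A VALID PRODUCT — |P|=13 ≠ |A|·|B|=12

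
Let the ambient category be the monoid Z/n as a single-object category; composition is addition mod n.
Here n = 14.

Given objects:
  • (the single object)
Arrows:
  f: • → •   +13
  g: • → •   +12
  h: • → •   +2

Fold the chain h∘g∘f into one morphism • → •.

  0 +13≡13 +12≡11 +2≡13  (mod 14)
result: +13

Answer: +13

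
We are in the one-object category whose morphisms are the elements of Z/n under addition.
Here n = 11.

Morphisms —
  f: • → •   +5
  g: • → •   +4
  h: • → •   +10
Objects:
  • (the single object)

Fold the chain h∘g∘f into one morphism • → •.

  0 +5≡5 +4≡9 +10≡8  (mod 11)
result: +8

Answer: +8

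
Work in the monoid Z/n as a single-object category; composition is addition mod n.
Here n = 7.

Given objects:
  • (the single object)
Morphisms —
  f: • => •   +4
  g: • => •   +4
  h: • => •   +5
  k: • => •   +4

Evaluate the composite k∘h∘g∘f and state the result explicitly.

Answer: +3

Derivation:
  0 +4≡4 +4≡1 +5≡6 +4≡3  (mod 7)
⟦path⟧: +3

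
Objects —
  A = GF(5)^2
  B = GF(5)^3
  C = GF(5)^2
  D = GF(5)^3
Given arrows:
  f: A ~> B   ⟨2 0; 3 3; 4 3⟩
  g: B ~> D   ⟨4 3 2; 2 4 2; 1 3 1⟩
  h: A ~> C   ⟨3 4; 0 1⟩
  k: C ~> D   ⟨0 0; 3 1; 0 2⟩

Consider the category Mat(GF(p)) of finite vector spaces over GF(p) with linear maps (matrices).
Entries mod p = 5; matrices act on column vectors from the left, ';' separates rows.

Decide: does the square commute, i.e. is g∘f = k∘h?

Along f;g (path 1):
  e0=⟨1,0⟩ f~>⟨2,3,4⟩ g~>⟨0,4,0⟩
  e1=⟨0,1⟩ f~>⟨0,3,3⟩ g~>⟨0,3,2⟩
  ⟦path⟧₁ = ⟨0 0; 4 3; 0 2⟩
Along h;k (path 2):
  e0=⟨1,0⟩ h~>⟨3,0⟩ k~>⟨0,4,0⟩
  e1=⟨0,1⟩ h~>⟨4,1⟩ k~>⟨0,3,2⟩
  ⟦path⟧₂ = ⟨0 0; 4 3; 0 2⟩
Equal? same morphism ✓

Answer: COMMUTES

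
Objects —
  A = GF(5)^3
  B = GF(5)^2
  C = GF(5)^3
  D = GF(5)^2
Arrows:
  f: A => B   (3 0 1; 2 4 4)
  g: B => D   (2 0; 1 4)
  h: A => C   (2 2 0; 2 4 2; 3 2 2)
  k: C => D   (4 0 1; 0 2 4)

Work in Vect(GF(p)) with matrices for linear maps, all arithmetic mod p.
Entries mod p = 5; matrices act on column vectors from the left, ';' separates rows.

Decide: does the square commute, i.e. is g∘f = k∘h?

1) trace f;g:
  e0=[1,0,0] f=>[3,2] g=>[1,1]
  e1=[0,1,0] f=>[0,4] g=>[0,1]
  e2=[0,0,1] f=>[1,4] g=>[2,2]
  result₁ = (1 0 2; 1 1 2)
2) trace h;k:
  e0=[1,0,0] h=>[2,2,3] k=>[1,1]
  e1=[0,1,0] h=>[2,4,2] k=>[0,1]
  e2=[0,0,1] h=>[0,2,2] k=>[2,2]
  result₂ = (1 0 2; 1 1 2)
Equal? YES — commutes

Answer: COMMUTES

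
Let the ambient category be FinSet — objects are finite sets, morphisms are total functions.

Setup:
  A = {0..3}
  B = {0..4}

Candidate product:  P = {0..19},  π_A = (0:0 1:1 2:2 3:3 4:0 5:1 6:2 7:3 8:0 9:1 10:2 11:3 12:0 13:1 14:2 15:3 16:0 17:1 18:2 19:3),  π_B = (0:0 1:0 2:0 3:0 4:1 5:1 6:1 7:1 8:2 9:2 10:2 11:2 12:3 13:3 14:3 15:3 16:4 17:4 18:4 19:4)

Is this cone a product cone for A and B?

|A|·|B| = 4·5 = 20;  |P| = 20
Check the pairing map k ↦ (π_A(k), π_B(k)):
  0 : (0,0)
  1 : (1,0)
  2 : (2,0)
  3 : (3,0)
  4 : (0,1)
  5 : (1,1)
  6 : (2,1)
  7 : (3,1)
  8 : (0,2)
  9 : (1,2)
  10 : (2,2)
  11 : (3,2)
  12 : (0,3)
  13 : (1,3)
  14 : (2,3)
  15 : (3,3)
  16 : (0,4)
  17 : (1,4)
  18 : (2,4)
  19 : (3,4)
distinct pairs in image: 20 / 20 needed
  → bijection onto A×B; projections well-typed.

Answer: VALID PRODUCT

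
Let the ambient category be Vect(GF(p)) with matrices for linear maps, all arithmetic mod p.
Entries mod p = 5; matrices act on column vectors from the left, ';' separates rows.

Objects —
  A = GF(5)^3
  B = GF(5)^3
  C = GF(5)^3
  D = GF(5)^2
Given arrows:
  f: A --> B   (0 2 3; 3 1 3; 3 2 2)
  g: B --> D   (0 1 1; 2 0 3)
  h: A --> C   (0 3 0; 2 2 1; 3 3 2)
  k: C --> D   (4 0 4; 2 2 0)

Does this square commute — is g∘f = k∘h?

Answer: DOES NOT COMMUTE

Derivation:
Path 1 = f;g:
  e0=⟨1,0,0⟩ f-->⟨0,3,3⟩ g-->⟨1,4⟩
  e1=⟨0,1,0⟩ f-->⟨2,1,2⟩ g-->⟨3,0⟩
  e2=⟨0,0,1⟩ f-->⟨3,3,2⟩ g-->⟨0,2⟩
  result₁ = (1 3 0; 4 0 2)
Path 2 = h;k:
  e0=⟨1,0,0⟩ h-->⟨0,2,3⟩ k-->⟨2,4⟩
  e1=⟨0,1,0⟩ h-->⟨3,2,3⟩ k-->⟨4,0⟩
  e2=⟨0,0,1⟩ h-->⟨0,1,2⟩ k-->⟨3,2⟩
  result₂ = (2 4 3; 4 0 2)
Equal? differ; not commutative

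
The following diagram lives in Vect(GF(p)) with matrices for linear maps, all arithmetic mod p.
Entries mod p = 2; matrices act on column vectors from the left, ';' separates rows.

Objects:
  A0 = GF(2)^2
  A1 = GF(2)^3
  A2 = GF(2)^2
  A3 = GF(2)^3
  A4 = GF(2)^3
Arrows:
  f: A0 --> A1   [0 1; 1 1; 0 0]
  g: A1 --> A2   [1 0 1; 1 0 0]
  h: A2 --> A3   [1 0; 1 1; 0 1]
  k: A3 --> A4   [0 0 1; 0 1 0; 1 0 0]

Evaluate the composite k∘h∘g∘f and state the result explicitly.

Answer: [0 1; 0 0; 0 1]

Derivation:
  e0=(1,0) f-->(0,1,0) g-->(0,0) h-->(0,0,0) k-->(0,0,0)
  e1=(0,1) f-->(1,1,0) g-->(1,1) h-->(1,0,1) k-->(1,0,1)
⟦path⟧: [0 1; 0 0; 0 1]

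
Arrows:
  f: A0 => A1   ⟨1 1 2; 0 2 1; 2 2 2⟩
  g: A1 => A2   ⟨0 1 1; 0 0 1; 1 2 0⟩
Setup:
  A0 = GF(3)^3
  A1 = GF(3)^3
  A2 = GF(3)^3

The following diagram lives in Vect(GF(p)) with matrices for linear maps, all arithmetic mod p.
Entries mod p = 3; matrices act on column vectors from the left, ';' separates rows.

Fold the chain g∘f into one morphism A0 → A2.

Answer: ⟨2 1 0; 2 2 2; 1 2 1⟩

Work:
  e0=(1,0,0) f=>(1,0,2) g=>(2,2,1)
  e1=(0,1,0) f=>(1,2,2) g=>(1,2,2)
  e2=(0,0,1) f=>(2,1,2) g=>(0,2,1)
⟦path⟧: ⟨2 1 0; 2 2 2; 1 2 1⟩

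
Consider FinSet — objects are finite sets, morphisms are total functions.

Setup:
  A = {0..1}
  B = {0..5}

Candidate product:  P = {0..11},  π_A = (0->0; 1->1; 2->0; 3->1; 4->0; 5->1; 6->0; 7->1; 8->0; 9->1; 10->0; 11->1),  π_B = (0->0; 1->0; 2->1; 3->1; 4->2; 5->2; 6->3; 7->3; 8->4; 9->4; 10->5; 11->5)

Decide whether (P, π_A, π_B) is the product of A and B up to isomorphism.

Answer: VALID PRODUCT

Trace:
|A|·|B| = 2·6 = 12;  |P| = 12
Check the pairing map k ↦ (π_A(k), π_B(k)):
  0 -> (0,0)
  1 -> (1,0)
  2 -> (0,1)
  3 -> (1,1)
  4 -> (0,2)
  5 -> (1,2)
  6 -> (0,3)
  7 -> (1,3)
  8 -> (0,4)
  9 -> (1,4)
  10 -> (0,5)
  11 -> (1,5)
distinct pairs in image: 12 / 12 needed
  → bijection onto A×B; projections well-typed.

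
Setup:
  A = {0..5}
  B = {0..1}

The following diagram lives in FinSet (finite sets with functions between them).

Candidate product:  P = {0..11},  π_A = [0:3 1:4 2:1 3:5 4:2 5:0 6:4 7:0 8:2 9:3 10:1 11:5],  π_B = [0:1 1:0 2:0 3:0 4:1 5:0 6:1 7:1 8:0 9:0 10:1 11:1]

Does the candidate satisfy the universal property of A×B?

Answer: VALID PRODUCT

Derivation:
|A|·|B| = 6·2 = 12;  |P| = 12
Check the pairing map k ↦ (π_A(k), π_B(k)):
  0 : (3,1)
  1 : (4,0)
  2 : (1,0)
  3 : (5,0)
  4 : (2,1)
  5 : (0,0)
  6 : (4,1)
  7 : (0,1)
  8 : (2,0)
  9 : (3,0)
  10 : (1,1)
  11 : (5,1)
distinct pairs in image: 12 / 12 needed
  → bijection onto A×B; projections well-typed.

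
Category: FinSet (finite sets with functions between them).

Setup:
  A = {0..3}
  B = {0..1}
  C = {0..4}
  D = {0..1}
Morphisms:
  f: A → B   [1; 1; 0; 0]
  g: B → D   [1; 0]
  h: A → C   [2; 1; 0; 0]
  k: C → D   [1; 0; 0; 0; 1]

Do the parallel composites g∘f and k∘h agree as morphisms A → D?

1) trace f;g:
  0 f→1 g→0
  1 f→1 g→0
  2 f→0 g→1
  3 f→0 g→1
  result₁ = [0; 0; 1; 1]
2) trace h;k:
  0 h→2 k→0
  1 h→1 k→0
  2 h→0 k→1
  3 h→0 k→1
  result₂ = [0; 0; 1; 1]
Equal? equal; square commutes

Answer: COMMUTES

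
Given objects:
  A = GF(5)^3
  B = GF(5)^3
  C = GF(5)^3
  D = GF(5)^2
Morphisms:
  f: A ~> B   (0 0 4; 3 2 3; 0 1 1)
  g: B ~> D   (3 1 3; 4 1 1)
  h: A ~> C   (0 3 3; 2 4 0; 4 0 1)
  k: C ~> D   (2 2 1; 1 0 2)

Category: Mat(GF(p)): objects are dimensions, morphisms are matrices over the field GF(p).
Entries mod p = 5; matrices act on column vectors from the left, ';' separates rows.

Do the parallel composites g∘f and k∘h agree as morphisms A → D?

Answer: DOES NOT COMMUTE

Work:
1) trace f;g:
  e0=(1,0,0) f~>(0,3,0) g~>(3,3)
  e1=(0,1,0) f~>(0,2,1) g~>(0,3)
  e2=(0,0,1) f~>(4,3,1) g~>(3,0)
  composite₁ = (3 0 3; 3 3 0)
2) trace h;k:
  e0=(1,0,0) h~>(0,2,4) k~>(3,3)
  e1=(0,1,0) h~>(3,4,0) k~>(4,3)
  e2=(0,0,1) h~>(3,0,1) k~>(2,0)
  composite₂ = (3 4 2; 3 3 0)
Equal? distinct morphisms ✗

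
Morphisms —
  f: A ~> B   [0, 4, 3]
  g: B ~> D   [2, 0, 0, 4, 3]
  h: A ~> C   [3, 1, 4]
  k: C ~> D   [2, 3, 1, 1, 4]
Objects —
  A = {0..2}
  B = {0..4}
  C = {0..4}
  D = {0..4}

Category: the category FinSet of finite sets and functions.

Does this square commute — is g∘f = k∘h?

Along f;g (path 1):
  0 f~>0 g~>2
  1 f~>4 g~>3
  2 f~>3 g~>4
  result₁ = [2, 3, 4]
Along h;k (path 2):
  0 h~>3 k~>1
  1 h~>1 k~>3
  2 h~>4 k~>4
  result₂ = [1, 3, 4]
Equal? distinct morphisms ✗

Answer: DOES NOT COMMUTE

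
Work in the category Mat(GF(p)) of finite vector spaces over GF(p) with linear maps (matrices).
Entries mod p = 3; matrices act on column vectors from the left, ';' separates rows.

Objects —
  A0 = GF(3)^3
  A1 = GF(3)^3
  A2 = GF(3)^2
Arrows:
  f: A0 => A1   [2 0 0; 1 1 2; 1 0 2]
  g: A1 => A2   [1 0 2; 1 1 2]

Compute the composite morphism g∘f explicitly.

Answer: [1 0 1; 2 1 0]

Trace:
  e0=(1,0,0) f=>(2,1,1) g=>(1,2)
  e1=(0,1,0) f=>(0,1,0) g=>(0,1)
  e2=(0,0,1) f=>(0,2,2) g=>(1,0)
result: [1 0 1; 2 1 0]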